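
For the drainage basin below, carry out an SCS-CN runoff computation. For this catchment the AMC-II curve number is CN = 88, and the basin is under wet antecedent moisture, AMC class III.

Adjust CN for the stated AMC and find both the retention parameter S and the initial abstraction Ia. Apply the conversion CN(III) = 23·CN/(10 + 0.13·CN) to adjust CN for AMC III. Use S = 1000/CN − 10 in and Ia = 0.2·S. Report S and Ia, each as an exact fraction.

S = 150/253 in ≈ 0.593 in; Ia = 30/253 in ≈ 0.119 in

Adjust CN=88 to AMC III: 23·88/(10 + 0.13·88) → 2024 ÷ (536/25) = 6325/67 ≈ 94.403
Retention S: 1000/CN − 10 with CN=94.403 → S = 150/253 ≈ 0.593 in
Initial abstraction Ia = S/5 = (150/253)/5 = 30/253 ≈ 0.119 in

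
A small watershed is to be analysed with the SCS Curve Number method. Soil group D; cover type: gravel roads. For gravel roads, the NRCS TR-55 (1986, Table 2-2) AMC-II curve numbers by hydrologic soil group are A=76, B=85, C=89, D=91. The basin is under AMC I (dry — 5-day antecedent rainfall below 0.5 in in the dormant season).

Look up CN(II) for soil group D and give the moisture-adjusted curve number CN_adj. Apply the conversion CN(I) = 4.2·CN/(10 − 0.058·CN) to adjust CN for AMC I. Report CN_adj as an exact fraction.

CN_adj = 63700/787 ≈ 80.940

NRCS table: gravel roads, soil group D → CN(II) = 91
CN(I) from CN(II)=91: (4.2·91)/(10 − 0.058·91) = 63700/787 ≈ 80.940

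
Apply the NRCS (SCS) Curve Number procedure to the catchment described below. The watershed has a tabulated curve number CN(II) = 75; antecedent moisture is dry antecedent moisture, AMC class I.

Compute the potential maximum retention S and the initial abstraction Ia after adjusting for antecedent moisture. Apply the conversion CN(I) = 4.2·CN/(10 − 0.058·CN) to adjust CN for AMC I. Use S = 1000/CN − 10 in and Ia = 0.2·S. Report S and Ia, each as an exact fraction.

S = 500/63 in ≈ 7.937 in; Ia = 100/63 in ≈ 1.587 in

Dry (AMC I): CN(I) = 4.2·75/(10 − 0.058·75) = 315/(113/20) = 6300/113 ≈ 55.752
Retention S: 1000/CN − 10 with CN=55.752 → S = 500/63 ≈ 7.937 in
Initial abstraction Ia = S/5 = (500/63)/5 = 100/63 ≈ 1.587 in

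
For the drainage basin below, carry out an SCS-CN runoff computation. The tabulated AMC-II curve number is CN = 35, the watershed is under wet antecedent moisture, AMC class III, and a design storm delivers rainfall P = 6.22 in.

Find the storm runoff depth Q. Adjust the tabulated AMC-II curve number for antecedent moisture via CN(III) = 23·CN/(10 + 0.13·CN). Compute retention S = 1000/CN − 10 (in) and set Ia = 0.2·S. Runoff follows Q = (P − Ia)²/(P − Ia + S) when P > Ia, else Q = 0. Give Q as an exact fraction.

Q = 1374259041/821671550 in ≈ 1.673 in

Adjust CN=35 to AMC III: 23·35/(10 + 0.13·35) → 805 ÷ (291/20) = 16100/291 ≈ 55.326
Max retention: S = 1000/(16100/291) − 10 = 1300/161 in (≈ 8.075 in)
Ia = 0.2·(1300/161) = 260/161 in ≈ 1.615 in
P − Ia = 6.220 − 1.615 = 37071/8050 ≈ 4.605 in (> 0, runoff occurs)
Runoff Q = (P−Ia)²/(P−Ia+S) = (4.605)²/(4.605+8.075) = 1374259041/821671550 ≈ 1.673 in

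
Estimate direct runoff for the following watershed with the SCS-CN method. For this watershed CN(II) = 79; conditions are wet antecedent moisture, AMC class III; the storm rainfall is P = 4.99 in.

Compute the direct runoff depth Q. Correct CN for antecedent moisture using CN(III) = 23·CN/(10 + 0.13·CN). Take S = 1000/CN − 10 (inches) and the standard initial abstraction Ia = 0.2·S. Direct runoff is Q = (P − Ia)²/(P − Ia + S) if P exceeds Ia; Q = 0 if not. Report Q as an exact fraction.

Q = 747676690489/195269901100 in ≈ 3.829 in

CN(III) from CN(II)=79: (23·79)/(10 + 0.13·79) = 181700/2027 ≈ 89.640
S = 1000/(181700/2027) − 10 = 2100/1817 in ≈ 1.156 in
Ia = 0.2·(2100/1817) = 420/1817 in ≈ 0.231 in
Since P=4.990 > Ia=0.231: effective rainfall P−Ia = 864683/181700 in
Runoff Q = (P−Ia)²/(P−Ia+S) = (4.759)²/(4.759+1.156) = 747676690489/195269901100 ≈ 3.829 in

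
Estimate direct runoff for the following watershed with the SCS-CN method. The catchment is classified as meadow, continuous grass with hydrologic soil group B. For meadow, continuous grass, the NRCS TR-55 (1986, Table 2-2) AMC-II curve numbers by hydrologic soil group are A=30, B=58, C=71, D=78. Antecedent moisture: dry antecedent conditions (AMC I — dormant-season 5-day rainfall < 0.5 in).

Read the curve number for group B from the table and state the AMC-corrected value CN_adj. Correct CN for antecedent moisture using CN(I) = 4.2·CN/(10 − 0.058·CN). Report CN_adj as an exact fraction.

CN_adj = 2900/79 ≈ 36.709

NRCS table: meadow, continuous grass, soil group B → CN(II) = 58
Dry (AMC I): CN(I) = 4.2·58/(10 − 0.058·58) = (1218/5)/(1659/250) = 2900/79 ≈ 36.709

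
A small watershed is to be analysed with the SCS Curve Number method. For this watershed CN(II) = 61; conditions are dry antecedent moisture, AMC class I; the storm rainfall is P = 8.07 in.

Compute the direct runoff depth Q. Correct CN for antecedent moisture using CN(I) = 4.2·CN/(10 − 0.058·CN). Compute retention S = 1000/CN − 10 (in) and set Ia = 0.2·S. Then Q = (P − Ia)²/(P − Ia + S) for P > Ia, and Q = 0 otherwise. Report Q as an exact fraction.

Q = 46048438921/36917950300 in ≈ 1.247 in

Adjust CN=61 to AMC I: 4.2·61/(10 − 0.058·61) → (1281/5) ÷ (3231/500) = 42700/1077 ≈ 39.647
S = 1000/(42700/1077) − 10 = 6500/427 in ≈ 15.222 in
Ia = 0.2·(6500/427) = 1300/427 in ≈ 3.044 in
Excess rainfall: 8.070 − 3.044 = 5.026 in; P > Ia so Q > 0
Runoff Q = (P−Ia)²/(P−Ia+S) = (5.026)²/(5.026+15.222) = 46048438921/36917950300 ≈ 1.247 in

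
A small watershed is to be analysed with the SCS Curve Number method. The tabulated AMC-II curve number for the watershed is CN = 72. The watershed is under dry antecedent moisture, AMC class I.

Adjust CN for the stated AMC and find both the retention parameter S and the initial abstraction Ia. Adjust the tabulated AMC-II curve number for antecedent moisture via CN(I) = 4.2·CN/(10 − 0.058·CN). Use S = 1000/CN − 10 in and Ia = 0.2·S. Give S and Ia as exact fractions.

Adjust CN=72 to AMC I: 4.2·72/(10 − 0.058·72) → (1512/5) ÷ (728/125) = 675/13 ≈ 51.923
S = 1000/(675/13) − 10 = 250/27 in ≈ 9.259 in
Ia = 0.2·(250/27) = 50/27 in ≈ 1.852 in

S = 250/27 in ≈ 9.259 in; Ia = 50/27 in ≈ 1.852 in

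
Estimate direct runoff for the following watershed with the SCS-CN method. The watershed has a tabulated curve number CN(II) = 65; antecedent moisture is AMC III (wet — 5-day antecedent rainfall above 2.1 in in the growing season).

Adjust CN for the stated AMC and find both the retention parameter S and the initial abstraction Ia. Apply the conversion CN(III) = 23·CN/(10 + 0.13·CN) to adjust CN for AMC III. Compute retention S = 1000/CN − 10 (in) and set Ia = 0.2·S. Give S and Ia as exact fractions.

Adjust CN=65 to AMC III: 23·65/(10 + 0.13·65) → 1495 ÷ (369/20) = 29900/369 ≈ 81.030
S = 1000/(29900/369) − 10 = 700/299 in ≈ 2.341 in
Ia = 0.2S: 0.2·2.341 = 0.468 in (exactly 140/299)

S = 700/299 in ≈ 2.341 in; Ia = 140/299 in ≈ 0.468 in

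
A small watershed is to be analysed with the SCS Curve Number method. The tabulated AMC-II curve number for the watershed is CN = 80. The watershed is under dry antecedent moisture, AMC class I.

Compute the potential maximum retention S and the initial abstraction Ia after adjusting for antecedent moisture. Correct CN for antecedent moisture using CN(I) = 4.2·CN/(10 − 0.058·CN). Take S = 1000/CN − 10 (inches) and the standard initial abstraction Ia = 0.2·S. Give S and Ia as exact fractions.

Adjust CN=80 to AMC I: 4.2·80/(10 − 0.058·80) → 336 ÷ (134/25) = 4200/67 ≈ 62.687
Max retention: S = 1000/(4200/67) − 10 = 125/21 in (≈ 5.952 in)
Ia = 0.2S: 0.2·5.952 = 1.190 in (exactly 25/21)

S = 125/21 in ≈ 5.952 in; Ia = 25/21 in ≈ 1.190 in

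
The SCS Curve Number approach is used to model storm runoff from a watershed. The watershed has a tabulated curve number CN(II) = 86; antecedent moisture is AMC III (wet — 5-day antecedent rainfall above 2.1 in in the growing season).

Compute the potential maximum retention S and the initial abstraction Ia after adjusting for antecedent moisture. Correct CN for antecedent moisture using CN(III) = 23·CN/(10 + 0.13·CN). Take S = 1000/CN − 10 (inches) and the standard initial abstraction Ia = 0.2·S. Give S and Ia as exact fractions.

S = 700/989 in ≈ 0.708 in; Ia = 140/989 in ≈ 0.142 in

Adjust CN=86 to AMC III: 23·86/(10 + 0.13·86) → 1978 ÷ (1059/50) = 98900/1059 ≈ 93.390
Max retention: S = 1000/(98900/1059) − 10 = 700/989 in (≈ 0.708 in)
Initial abstraction Ia = S/5 = (700/989)/5 = 140/989 ≈ 0.142 in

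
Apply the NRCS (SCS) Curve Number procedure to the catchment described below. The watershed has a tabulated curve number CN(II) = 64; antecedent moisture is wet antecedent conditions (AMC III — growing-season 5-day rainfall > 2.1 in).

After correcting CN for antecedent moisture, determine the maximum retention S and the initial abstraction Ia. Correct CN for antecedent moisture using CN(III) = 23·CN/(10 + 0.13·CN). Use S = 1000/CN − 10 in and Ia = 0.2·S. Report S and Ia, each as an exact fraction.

S = 225/92 in ≈ 2.446 in; Ia = 45/92 in ≈ 0.489 in

CN(III) from CN(II)=64: (23·64)/(10 + 0.13·64) = 18400/229 ≈ 80.349
Retention S: 1000/CN − 10 with CN=80.349 → S = 225/92 ≈ 2.446 in
Initial abstraction Ia = S/5 = (225/92)/5 = 45/92 ≈ 0.489 in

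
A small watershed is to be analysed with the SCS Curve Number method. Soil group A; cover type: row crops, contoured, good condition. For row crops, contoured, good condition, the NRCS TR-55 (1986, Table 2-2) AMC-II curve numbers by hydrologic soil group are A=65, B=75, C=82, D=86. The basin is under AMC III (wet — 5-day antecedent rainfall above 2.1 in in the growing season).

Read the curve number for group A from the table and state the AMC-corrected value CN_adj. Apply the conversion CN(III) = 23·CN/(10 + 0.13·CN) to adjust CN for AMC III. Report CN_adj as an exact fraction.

NRCS table: row crops, contoured, good condition, soil group A → CN(II) = 65
Adjust CN=65 to AMC III: 23·65/(10 + 0.13·65) → 1495 ÷ (369/20) = 29900/369 ≈ 81.030

CN_adj = 29900/369 ≈ 81.030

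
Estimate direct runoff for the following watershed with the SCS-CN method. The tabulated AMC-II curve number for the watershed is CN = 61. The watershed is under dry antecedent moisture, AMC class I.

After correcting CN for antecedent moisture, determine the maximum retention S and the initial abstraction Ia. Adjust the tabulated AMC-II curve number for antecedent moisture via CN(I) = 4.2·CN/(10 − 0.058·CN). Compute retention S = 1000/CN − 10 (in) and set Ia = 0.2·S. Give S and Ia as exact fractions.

S = 6500/427 in ≈ 15.222 in; Ia = 1300/427 in ≈ 3.044 in

Adjust CN=61 to AMC I: 4.2·61/(10 − 0.058·61) → (1281/5) ÷ (3231/500) = 42700/1077 ≈ 39.647
Max retention: S = 1000/(42700/1077) − 10 = 6500/427 in (≈ 15.222 in)
Ia = 0.2·(6500/427) = 1300/427 in ≈ 3.044 in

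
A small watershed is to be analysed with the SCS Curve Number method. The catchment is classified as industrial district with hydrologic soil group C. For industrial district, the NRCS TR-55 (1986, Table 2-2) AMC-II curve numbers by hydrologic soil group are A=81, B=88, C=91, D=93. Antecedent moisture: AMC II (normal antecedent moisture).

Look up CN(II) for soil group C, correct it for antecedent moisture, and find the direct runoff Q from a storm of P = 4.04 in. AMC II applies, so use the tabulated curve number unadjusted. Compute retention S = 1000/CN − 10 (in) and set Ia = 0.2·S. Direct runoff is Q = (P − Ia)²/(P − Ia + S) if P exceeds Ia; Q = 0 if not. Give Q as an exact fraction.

NRCS table: industrial district, soil group C → CN(II) = 91
CN(II) = 91; AMC II needs no correction.
Retention S: 1000/CN − 10 with CN=91.000 → S = 90/91 ≈ 0.989 in
Ia = 0.2·(90/91) = 18/91 in ≈ 0.198 in
P − Ia = 4.040 − 0.198 = 8741/2275 ≈ 3.842 in (> 0, runoff occurs)
Runoff Q = (P−Ia)²/(P−Ia+S) = (3.842)²/(3.842+0.989) = 76405081/25004525 ≈ 3.056 in

Q = 76405081/25004525 in ≈ 3.056 in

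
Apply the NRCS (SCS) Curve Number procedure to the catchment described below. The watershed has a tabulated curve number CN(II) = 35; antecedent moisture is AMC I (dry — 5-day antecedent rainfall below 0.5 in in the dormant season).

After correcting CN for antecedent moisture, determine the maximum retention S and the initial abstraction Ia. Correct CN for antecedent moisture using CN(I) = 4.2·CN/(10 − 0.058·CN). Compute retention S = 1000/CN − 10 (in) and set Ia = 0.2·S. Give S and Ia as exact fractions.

Dry (AMC I): CN(I) = 4.2·35/(10 − 0.058·35) = 147/(797/100) = 14700/797 ≈ 18.444
S = 1000/(14700/797) − 10 = 6500/147 in ≈ 44.218 in
Ia = 0.2·(6500/147) = 1300/147 in ≈ 8.844 in

S = 6500/147 in ≈ 44.218 in; Ia = 1300/147 in ≈ 8.844 in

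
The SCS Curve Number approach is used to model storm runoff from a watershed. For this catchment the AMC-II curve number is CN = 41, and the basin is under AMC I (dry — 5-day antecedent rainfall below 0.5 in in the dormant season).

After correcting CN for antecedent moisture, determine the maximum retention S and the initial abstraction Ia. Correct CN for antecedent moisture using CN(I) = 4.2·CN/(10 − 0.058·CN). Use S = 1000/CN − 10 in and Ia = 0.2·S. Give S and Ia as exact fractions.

S = 29500/861 in ≈ 34.262 in; Ia = 5900/861 in ≈ 6.852 in

Dry (AMC I): CN(I) = 4.2·41/(10 − 0.058·41) = (861/5)/(3811/500) = 86100/3811 ≈ 22.592
S = 1000/(86100/3811) − 10 = 29500/861 in ≈ 34.262 in
Ia = 0.2S: 0.2·34.262 = 6.852 in (exactly 5900/861)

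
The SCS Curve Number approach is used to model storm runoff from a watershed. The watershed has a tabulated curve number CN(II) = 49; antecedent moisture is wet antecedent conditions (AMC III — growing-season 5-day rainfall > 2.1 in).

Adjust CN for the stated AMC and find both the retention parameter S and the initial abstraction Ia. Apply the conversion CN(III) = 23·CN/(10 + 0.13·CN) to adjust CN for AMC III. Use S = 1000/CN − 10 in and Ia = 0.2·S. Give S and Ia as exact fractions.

CN(III) from CN(II)=49: (23·49)/(10 + 0.13·49) = 112700/1637 ≈ 68.845
S = 1000/(112700/1637) − 10 = 5100/1127 in ≈ 4.525 in
Ia = 0.2S: 0.2·4.525 = 0.905 in (exactly 1020/1127)

S = 5100/1127 in ≈ 4.525 in; Ia = 1020/1127 in ≈ 0.905 in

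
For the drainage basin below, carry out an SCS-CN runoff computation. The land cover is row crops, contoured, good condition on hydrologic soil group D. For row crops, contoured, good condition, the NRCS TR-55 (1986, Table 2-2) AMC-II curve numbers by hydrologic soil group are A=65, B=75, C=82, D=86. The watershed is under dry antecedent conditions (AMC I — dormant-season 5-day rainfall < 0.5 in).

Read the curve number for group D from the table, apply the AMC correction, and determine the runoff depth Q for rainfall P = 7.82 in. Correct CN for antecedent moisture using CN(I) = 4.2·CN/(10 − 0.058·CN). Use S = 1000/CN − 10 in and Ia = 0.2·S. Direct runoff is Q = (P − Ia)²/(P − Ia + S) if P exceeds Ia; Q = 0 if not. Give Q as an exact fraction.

Q = 2064702721/454331550 in ≈ 4.544 in

NRCS table: row crops, contoured, good condition, soil group D → CN(II) = 86
Adjust CN=86 to AMC I: 4.2·86/(10 − 0.058·86) → (1806/5) ÷ (1253/250) = 12900/179 ≈ 72.067
S = 1000/(12900/179) − 10 = 500/129 in ≈ 3.876 in
Ia = 0.2·(500/129) = 100/129 in ≈ 0.775 in
Excess rainfall: 7.820 − 0.775 = 7.045 in; P > Ia so Q > 0
Runoff Q = (P−Ia)²/(P−Ia+S) = (7.045)²/(7.045+3.876) = 2064702721/454331550 ≈ 4.544 in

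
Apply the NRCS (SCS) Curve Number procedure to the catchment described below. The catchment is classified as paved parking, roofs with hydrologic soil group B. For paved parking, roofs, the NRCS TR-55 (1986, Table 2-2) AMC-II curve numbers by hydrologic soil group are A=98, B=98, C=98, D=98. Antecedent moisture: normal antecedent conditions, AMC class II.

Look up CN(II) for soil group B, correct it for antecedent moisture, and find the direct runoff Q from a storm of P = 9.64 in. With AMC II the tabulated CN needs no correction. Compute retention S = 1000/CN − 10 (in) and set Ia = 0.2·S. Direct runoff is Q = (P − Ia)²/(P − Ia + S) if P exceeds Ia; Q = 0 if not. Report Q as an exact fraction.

NRCS table: paved parking, roofs, soil group B → CN(II) = 98
CN(II) = 98; AMC II needs no correction.
Retention S: 1000/CN − 10 with CN=98.000 → S = 10/49 ≈ 0.204 in
Initial abstraction Ia = S/5 = (10/49)/5 = 2/49 ≈ 0.041 in
Excess rainfall: 9.640 − 0.041 = 9.599 in; P > Ia so Q > 0
Runoff Q = (P−Ia)²/(P−Ia+S) = (9.599)²/(9.599+0.204) = 138274081/14711025 ≈ 9.399 in

Q = 138274081/14711025 in ≈ 9.399 in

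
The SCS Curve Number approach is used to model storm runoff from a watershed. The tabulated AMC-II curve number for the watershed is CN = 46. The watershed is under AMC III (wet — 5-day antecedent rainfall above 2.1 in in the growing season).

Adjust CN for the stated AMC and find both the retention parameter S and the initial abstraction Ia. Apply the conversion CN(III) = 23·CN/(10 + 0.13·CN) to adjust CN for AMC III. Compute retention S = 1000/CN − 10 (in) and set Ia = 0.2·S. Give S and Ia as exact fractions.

CN(III) from CN(II)=46: (23·46)/(10 + 0.13·46) = 52900/799 ≈ 66.208
Retention S: 1000/CN − 10 with CN=66.208 → S = 2700/529 ≈ 5.104 in
Initial abstraction Ia = S/5 = (2700/529)/5 = 540/529 ≈ 1.021 in

S = 2700/529 in ≈ 5.104 in; Ia = 540/529 in ≈ 1.021 in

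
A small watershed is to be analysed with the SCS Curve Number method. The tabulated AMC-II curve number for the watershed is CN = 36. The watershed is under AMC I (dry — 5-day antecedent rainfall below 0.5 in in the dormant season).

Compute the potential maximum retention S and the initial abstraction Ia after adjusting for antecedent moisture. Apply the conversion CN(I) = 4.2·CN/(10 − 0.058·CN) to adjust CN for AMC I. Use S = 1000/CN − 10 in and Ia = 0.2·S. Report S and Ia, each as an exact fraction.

Dry (AMC I): CN(I) = 4.2·36/(10 − 0.058·36) = (756/5)/(989/125) = 18900/989 ≈ 19.110
S = 1000/(18900/989) − 10 = 8000/189 in ≈ 42.328 in
Initial abstraction Ia = S/5 = (8000/189)/5 = 1600/189 ≈ 8.466 in

S = 8000/189 in ≈ 42.328 in; Ia = 1600/189 in ≈ 8.466 in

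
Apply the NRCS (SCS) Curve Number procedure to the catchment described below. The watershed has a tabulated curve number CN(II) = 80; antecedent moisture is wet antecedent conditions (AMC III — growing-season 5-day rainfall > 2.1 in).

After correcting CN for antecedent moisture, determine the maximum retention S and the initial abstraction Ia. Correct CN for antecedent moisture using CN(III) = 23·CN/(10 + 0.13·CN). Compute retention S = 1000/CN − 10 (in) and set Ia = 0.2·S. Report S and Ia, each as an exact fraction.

Wet (AMC III): CN(III) = 23·80/(10 + 0.13·80) = 1840/(102/5) = 4600/51 ≈ 90.196
Retention S: 1000/CN − 10 with CN=90.196 → S = 25/23 ≈ 1.087 in
Ia = 0.2·(25/23) = 5/23 in ≈ 0.217 in

S = 25/23 in ≈ 1.087 in; Ia = 5/23 in ≈ 0.217 in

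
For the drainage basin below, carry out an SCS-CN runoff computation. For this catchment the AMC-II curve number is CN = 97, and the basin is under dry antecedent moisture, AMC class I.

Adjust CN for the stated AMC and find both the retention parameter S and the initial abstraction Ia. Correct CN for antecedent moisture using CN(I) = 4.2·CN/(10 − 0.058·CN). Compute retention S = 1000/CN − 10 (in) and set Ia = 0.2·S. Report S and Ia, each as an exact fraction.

S = 500/679 in ≈ 0.736 in; Ia = 100/679 in ≈ 0.147 in

Dry (AMC I): CN(I) = 4.2·97/(10 − 0.058·97) = (2037/5)/(2187/500) = 67900/729 ≈ 93.141
Retention S: 1000/CN − 10 with CN=93.141 → S = 500/679 ≈ 0.736 in
Ia = 0.2S: 0.2·0.736 = 0.147 in (exactly 100/679)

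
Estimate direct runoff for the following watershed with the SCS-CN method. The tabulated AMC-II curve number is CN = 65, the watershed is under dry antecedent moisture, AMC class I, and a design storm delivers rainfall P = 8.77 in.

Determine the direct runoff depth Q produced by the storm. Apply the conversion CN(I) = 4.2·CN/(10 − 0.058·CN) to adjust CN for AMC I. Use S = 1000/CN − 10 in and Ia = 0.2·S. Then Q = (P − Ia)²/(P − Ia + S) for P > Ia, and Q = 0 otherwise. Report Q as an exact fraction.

Q = 585785209/289391700 in ≈ 2.024 in

Dry (AMC I): CN(I) = 4.2·65/(10 − 0.058·65) = 273/(623/100) = 3900/89 ≈ 43.820
Max retention: S = 1000/(3900/89) − 10 = 500/39 in (≈ 12.821 in)
Ia = 0.2·(500/39) = 100/39 in ≈ 2.564 in
Since P=8.770 > Ia=2.564: effective rainfall P−Ia = 24203/3900 in
Q = (24203/3900)²/((24203/3900) + 500/39) = (585785209/15210000)/(74203/3900) = 585785209/289391700 in ≈ 2.024 in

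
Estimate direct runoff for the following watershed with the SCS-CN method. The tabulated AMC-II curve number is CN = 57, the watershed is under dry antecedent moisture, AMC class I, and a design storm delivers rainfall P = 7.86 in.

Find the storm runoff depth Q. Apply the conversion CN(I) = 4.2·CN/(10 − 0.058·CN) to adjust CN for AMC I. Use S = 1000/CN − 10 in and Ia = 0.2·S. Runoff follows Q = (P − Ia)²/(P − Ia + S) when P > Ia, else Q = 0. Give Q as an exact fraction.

CN(I) from CN(II)=57: (4.2·57)/(10 − 0.058·57) = 119700/3347 ≈ 35.763
Retention S: 1000/CN − 10 with CN=35.763 → S = 21500/1197 ≈ 17.962 in
Ia = 0.2·(21500/1197) = 4300/1197 in ≈ 3.592 in
P − Ia = 7.860 − 3.592 = 255421/59850 ≈ 4.268 in (> 0, runoff occurs)
Runoff Q = (P−Ia)²/(P−Ia+S) = (4.268)²/(4.268+17.962) = 65239887241/79625696850 ≈ 0.819 in

Q = 65239887241/79625696850 in ≈ 0.819 in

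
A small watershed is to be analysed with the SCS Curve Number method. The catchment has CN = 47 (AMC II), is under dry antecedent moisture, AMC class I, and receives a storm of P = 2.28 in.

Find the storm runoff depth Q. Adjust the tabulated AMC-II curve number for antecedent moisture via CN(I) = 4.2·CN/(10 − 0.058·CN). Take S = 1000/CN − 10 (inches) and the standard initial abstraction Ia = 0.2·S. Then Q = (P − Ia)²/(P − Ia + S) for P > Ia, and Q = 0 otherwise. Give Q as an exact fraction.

CN(I) from CN(II)=47: (4.2·47)/(10 − 0.058·47) = 98700/3637 ≈ 27.138
Max retention: S = 1000/(98700/3637) − 10 = 26500/987 in (≈ 26.849 in)
Initial abstraction Ia = S/5 = (26500/987)/5 = 5300/987 ≈ 5.370 in
P = 2.280 ≤ Ia = 5.370 in: entire storm abstracted, Q = 0.

Q = 0 in ≈ 0.000 in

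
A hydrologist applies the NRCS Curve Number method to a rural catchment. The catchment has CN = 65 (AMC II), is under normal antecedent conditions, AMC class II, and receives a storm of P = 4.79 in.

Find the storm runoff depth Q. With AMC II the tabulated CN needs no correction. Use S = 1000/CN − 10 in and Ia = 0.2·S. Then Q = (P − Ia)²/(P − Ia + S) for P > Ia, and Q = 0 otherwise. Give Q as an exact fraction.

Q = 23299929/15375100 in ≈ 1.515 in

CN(II) = 65; AMC II needs no correction.
Max retention: S = 1000/65 − 10 = 70/13 in (≈ 5.385 in)
Ia = 0.2·(70/13) = 14/13 in ≈ 1.077 in
Since P=4.790 > Ia=1.077: effective rainfall P−Ia = 4827/1300 in
Q: (4827/1300)² ÷ (11827/1300) = 23299929/15375100 in (≈ 1.515 in)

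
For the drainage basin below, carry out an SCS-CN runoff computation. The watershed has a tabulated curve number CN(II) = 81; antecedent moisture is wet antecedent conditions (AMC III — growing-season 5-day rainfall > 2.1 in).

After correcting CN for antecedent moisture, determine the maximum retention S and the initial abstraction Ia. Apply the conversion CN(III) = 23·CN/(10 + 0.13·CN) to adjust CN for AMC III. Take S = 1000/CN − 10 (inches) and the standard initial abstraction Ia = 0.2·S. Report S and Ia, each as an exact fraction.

Wet (AMC III): CN(III) = 23·81/(10 + 0.13·81) = 1863/(2053/100) = 186300/2053 ≈ 90.745
S = 1000/(186300/2053) − 10 = 1900/1863 in ≈ 1.020 in
Initial abstraction Ia = S/5 = (1900/1863)/5 = 380/1863 ≈ 0.204 in

S = 1900/1863 in ≈ 1.020 in; Ia = 380/1863 in ≈ 0.204 in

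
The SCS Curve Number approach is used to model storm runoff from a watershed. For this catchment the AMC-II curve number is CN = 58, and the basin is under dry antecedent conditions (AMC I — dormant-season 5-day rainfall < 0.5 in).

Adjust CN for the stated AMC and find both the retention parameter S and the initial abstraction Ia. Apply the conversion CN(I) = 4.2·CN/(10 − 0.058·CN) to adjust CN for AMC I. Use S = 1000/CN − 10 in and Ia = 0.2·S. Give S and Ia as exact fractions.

Dry (AMC I): CN(I) = 4.2·58/(10 − 0.058·58) = (1218/5)/(1659/250) = 2900/79 ≈ 36.709
Retention S: 1000/CN − 10 with CN=36.709 → S = 500/29 ≈ 17.241 in
Initial abstraction Ia = S/5 = (500/29)/5 = 100/29 ≈ 3.448 in

S = 500/29 in ≈ 17.241 in; Ia = 100/29 in ≈ 3.448 in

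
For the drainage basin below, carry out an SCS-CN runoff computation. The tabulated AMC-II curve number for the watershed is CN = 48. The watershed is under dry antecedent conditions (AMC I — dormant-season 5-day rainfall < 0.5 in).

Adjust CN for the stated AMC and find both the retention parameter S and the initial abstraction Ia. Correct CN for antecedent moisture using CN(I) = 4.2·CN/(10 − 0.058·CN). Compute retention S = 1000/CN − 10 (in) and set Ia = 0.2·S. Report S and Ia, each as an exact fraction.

S = 1625/63 in ≈ 25.794 in; Ia = 325/63 in ≈ 5.159 in

Adjust CN=48 to AMC I: 4.2·48/(10 − 0.058·48) → (1008/5) ÷ (902/125) = 12600/451 ≈ 27.938
S = 1000/(12600/451) − 10 = 1625/63 in ≈ 25.794 in
Initial abstraction Ia = S/5 = (1625/63)/5 = 325/63 ≈ 5.159 in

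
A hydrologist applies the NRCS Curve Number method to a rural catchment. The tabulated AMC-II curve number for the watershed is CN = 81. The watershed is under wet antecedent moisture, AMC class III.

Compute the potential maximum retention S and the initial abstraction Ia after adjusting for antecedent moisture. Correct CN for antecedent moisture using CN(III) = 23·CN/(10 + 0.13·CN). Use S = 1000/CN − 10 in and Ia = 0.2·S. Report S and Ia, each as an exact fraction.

S = 1900/1863 in ≈ 1.020 in; Ia = 380/1863 in ≈ 0.204 in

Adjust CN=81 to AMC III: 23·81/(10 + 0.13·81) → 1863 ÷ (2053/100) = 186300/2053 ≈ 90.745
Max retention: S = 1000/(186300/2053) − 10 = 1900/1863 in (≈ 1.020 in)
Ia = 0.2·(1900/1863) = 380/1863 in ≈ 0.204 in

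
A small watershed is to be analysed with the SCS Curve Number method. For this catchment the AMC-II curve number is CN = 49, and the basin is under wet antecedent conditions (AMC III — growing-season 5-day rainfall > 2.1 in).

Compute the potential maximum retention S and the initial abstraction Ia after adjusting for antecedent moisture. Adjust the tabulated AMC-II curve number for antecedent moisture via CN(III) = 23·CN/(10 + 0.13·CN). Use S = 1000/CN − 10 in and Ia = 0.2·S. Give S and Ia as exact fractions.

S = 5100/1127 in ≈ 4.525 in; Ia = 1020/1127 in ≈ 0.905 in

CN(III) from CN(II)=49: (23·49)/(10 + 0.13·49) = 112700/1637 ≈ 68.845
Retention S: 1000/CN − 10 with CN=68.845 → S = 5100/1127 ≈ 4.525 in
Initial abstraction Ia = S/5 = (5100/1127)/5 = 1020/1127 ≈ 0.905 in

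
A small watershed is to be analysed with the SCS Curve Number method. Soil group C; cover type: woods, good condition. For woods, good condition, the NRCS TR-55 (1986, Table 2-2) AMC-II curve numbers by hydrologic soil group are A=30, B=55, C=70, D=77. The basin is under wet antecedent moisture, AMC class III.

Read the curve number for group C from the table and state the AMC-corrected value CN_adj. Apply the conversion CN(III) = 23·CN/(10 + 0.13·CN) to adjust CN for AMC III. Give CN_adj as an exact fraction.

NRCS table: woods, good condition, soil group C → CN(II) = 70
Adjust CN=70 to AMC III: 23·70/(10 + 0.13·70) → 1610 ÷ (191/10) = 16100/191 ≈ 84.293

CN_adj = 16100/191 ≈ 84.293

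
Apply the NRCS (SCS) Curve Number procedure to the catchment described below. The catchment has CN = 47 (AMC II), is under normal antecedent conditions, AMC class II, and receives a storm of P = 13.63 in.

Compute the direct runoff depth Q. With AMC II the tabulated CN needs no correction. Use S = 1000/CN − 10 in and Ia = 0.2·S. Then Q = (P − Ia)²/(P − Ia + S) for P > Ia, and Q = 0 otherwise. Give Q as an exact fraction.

Q = 2858078521/500366700 in ≈ 5.712 in

AMC II — tabulated CN = 47 applies directly.
Retention S: 1000/CN − 10 with CN=47.000 → S = 530/47 ≈ 11.277 in
Ia = 0.2S: 0.2·11.277 = 2.255 in (exactly 106/47)
Since P=13.630 > Ia=2.255: effective rainfall P−Ia = 53461/4700 in
Q = (53461/4700)²/((53461/4700) + 530/47) = (2858078521/22090000)/(106461/4700) = 2858078521/500366700 in ≈ 5.712 in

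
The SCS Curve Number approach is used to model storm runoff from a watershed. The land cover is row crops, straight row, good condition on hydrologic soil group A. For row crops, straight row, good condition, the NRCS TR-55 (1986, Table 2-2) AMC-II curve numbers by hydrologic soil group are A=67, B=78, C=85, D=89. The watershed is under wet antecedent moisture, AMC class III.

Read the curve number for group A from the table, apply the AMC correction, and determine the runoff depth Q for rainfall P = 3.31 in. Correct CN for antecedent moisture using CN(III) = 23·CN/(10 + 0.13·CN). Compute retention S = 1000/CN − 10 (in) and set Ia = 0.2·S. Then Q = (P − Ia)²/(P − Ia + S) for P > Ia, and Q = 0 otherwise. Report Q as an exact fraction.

Q = 197199053041/119284341100 in ≈ 1.653 in

NRCS table: row crops, straight row, good condition, soil group A → CN(II) = 67
Wet (AMC III): CN(III) = 23·67/(10 + 0.13·67) = 1541/(1871/100) = 154100/1871 ≈ 82.362
Max retention: S = 1000/(154100/1871) − 10 = 3300/1541 in (≈ 2.141 in)
Ia = 0.2S: 0.2·2.141 = 0.428 in (exactly 660/1541)
P − Ia = 3.310 − 0.428 = 444071/154100 ≈ 2.882 in (> 0, runoff occurs)
Q = (444071/154100)²/((444071/154100) + 3300/1541) = (197199053041/23746810000)/(774071/154100) = 197199053041/119284341100 in ≈ 1.653 in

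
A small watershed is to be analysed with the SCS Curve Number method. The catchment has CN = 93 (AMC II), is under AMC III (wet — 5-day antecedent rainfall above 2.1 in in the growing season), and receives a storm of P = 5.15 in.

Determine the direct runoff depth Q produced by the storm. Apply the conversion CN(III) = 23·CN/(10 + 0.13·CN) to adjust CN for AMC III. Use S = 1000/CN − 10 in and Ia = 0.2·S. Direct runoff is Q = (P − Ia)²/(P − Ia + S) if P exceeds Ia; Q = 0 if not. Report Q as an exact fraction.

CN(III) from CN(II)=93: (23·93)/(10 + 0.13·93) = 213900/2209 ≈ 96.831
Max retention: S = 1000/(213900/2209) − 10 = 700/2139 in (≈ 0.327 in)
Ia = 0.2S: 0.2·0.327 = 0.065 in (exactly 140/2139)
Since P=5.150 > Ia=0.065: effective rainfall P−Ia = 217517/42780 in
Q: (217517/42780)² ÷ (231517/42780) = 47313645289/9904297260 in (≈ 4.777 in)

Q = 47313645289/9904297260 in ≈ 4.777 in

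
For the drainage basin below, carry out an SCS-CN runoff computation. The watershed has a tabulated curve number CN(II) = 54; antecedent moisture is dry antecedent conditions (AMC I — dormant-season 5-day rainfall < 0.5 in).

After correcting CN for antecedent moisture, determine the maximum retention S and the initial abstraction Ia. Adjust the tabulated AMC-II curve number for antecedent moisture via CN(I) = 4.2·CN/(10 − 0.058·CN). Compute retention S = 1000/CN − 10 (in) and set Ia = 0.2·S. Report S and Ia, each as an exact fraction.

S = 11500/567 in ≈ 20.282 in; Ia = 2300/567 in ≈ 4.056 in

Adjust CN=54 to AMC I: 4.2·54/(10 − 0.058·54) → (1134/5) ÷ (1717/250) = 56700/1717 ≈ 33.023
S = 1000/(56700/1717) − 10 = 11500/567 in ≈ 20.282 in
Ia = 0.2S: 0.2·20.282 = 4.056 in (exactly 2300/567)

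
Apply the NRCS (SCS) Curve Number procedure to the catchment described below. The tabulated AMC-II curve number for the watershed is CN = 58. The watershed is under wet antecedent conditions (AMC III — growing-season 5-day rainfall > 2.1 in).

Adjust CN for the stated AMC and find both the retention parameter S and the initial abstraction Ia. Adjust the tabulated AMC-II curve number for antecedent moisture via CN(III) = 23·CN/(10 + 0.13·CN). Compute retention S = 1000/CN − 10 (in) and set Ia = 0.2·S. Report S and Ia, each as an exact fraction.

Adjust CN=58 to AMC III: 23·58/(10 + 0.13·58) → 1334 ÷ (877/50) = 66700/877 ≈ 76.055
S = 1000/(66700/877) − 10 = 2100/667 in ≈ 3.148 in
Ia = 0.2S: 0.2·3.148 = 0.630 in (exactly 420/667)

S = 2100/667 in ≈ 3.148 in; Ia = 420/667 in ≈ 0.630 in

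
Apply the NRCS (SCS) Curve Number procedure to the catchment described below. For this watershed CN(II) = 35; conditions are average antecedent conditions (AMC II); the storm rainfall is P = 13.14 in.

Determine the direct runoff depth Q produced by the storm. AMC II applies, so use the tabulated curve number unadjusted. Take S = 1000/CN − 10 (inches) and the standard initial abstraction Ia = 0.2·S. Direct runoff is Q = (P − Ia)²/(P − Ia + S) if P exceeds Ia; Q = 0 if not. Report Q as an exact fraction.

CN(II) = 35; AMC II needs no correction.
S = 1000/35 − 10 = 130/7 in ≈ 18.571 in
Ia = 0.2·(130/7) = 26/7 in ≈ 3.714 in
Excess rainfall: 13.140 − 3.714 = 9.426 in; P > Ia so Q > 0
Runoff Q = (P−Ia)²/(P−Ia+S) = (9.426)²/(9.426+18.571) = 10883401/3429650 ≈ 3.173 in

Q = 10883401/3429650 in ≈ 3.173 in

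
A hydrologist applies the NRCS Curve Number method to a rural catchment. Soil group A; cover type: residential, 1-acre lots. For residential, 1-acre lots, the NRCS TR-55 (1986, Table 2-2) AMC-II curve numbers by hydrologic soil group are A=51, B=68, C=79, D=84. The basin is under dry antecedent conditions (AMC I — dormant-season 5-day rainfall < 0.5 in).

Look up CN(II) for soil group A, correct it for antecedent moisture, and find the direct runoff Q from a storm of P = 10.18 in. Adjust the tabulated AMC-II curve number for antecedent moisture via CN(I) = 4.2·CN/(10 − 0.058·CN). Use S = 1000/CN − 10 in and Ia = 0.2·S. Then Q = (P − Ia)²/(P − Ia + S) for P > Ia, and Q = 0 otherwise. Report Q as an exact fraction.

NRCS table: residential, 1-acre lots, soil group A → CN(II) = 51
Dry (AMC I): CN(I) = 4.2·51/(10 − 0.058·51) = (1071/5)/(3521/500) = 15300/503 ≈ 30.417
S = 1000/(15300/503) − 10 = 3500/153 in ≈ 22.876 in
Ia = 0.2·(3500/153) = 700/153 in ≈ 4.575 in
Since P=10.180 > Ia=4.575: effective rainfall P−Ia = 42877/7650 in
Q = (42877/7650)²/((42877/7650) + 3500/153) = (1838437129/58522500)/(217877/7650) = 1838437129/1666759050 in ≈ 1.103 in

Q = 1838437129/1666759050 in ≈ 1.103 in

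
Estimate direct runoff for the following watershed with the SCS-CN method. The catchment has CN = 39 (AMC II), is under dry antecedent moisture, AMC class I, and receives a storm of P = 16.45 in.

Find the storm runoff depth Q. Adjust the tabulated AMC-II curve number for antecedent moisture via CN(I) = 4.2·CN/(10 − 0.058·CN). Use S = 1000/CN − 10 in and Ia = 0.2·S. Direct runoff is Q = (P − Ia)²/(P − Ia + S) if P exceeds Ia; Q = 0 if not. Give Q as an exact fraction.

Dry (AMC I): CN(I) = 4.2·39/(10 − 0.058·39) = (819/5)/(3869/500) = 81900/3869 ≈ 21.168
Max retention: S = 1000/(81900/3869) − 10 = 30500/819 in (≈ 37.241 in)
Ia = 0.2S: 0.2·37.241 = 7.448 in (exactly 6100/819)
P − Ia = 16.450 − 7.448 = 147451/16380 ≈ 9.002 in (> 0, runoff occurs)
Runoff Q = (P−Ia)²/(P−Ia+S) = (9.002)²/(9.002+37.241) = 21741797401/12407047380 ≈ 1.752 in

Q = 21741797401/12407047380 in ≈ 1.752 in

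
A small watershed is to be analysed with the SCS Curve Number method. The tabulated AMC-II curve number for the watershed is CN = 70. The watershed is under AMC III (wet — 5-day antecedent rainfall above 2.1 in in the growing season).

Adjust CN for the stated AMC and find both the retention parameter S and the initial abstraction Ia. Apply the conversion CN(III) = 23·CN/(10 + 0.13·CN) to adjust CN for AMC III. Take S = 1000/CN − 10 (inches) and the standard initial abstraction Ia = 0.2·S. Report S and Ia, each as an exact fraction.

S = 300/161 in ≈ 1.863 in; Ia = 60/161 in ≈ 0.373 in

Wet (AMC III): CN(III) = 23·70/(10 + 0.13·70) = 1610/(191/10) = 16100/191 ≈ 84.293
Retention S: 1000/CN − 10 with CN=84.293 → S = 300/161 ≈ 1.863 in
Ia = 0.2·(300/161) = 60/161 in ≈ 0.373 in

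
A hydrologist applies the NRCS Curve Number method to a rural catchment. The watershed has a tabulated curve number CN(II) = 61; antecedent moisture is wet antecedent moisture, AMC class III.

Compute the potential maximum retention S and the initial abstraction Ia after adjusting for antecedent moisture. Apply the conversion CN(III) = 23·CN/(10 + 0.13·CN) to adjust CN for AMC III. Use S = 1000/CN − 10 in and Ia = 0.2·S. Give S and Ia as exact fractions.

S = 3900/1403 in ≈ 2.780 in; Ia = 780/1403 in ≈ 0.556 in

Wet (AMC III): CN(III) = 23·61/(10 + 0.13·61) = 1403/(1793/100) = 140300/1793 ≈ 78.249
S = 1000/(140300/1793) − 10 = 3900/1403 in ≈ 2.780 in
Ia = 0.2S: 0.2·2.780 = 0.556 in (exactly 780/1403)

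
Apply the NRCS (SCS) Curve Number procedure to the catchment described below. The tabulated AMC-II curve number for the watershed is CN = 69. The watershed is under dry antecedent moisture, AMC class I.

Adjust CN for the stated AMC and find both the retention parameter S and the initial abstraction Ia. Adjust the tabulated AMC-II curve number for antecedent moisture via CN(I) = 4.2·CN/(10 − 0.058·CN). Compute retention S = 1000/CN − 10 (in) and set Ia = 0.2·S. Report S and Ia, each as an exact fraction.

CN(I) from CN(II)=69: (4.2·69)/(10 − 0.058·69) = 144900/2999 ≈ 48.316
S = 1000/(144900/2999) − 10 = 15500/1449 in ≈ 10.697 in
Initial abstraction Ia = S/5 = (15500/1449)/5 = 3100/1449 ≈ 2.139 in

S = 15500/1449 in ≈ 10.697 in; Ia = 3100/1449 in ≈ 2.139 in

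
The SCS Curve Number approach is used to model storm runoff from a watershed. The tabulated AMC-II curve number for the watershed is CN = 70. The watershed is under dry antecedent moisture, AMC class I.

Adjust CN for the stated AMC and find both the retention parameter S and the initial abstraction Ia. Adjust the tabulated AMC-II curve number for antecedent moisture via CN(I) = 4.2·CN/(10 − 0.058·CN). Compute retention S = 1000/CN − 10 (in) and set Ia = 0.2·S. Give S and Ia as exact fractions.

S = 500/49 in ≈ 10.204 in; Ia = 100/49 in ≈ 2.041 in

Dry (AMC I): CN(I) = 4.2·70/(10 − 0.058·70) = 294/(297/50) = 4900/99 ≈ 49.495
Retention S: 1000/CN − 10 with CN=49.495 → S = 500/49 ≈ 10.204 in
Ia = 0.2·(500/49) = 100/49 in ≈ 2.041 in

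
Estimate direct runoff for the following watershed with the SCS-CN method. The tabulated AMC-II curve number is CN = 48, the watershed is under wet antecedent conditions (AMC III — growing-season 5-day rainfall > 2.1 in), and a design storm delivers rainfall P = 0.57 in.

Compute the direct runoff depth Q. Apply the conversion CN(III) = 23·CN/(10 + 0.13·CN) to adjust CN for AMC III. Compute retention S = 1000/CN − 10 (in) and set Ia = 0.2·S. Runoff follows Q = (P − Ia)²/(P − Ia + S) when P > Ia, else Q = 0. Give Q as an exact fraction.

Q = 0 in ≈ 0.000 in

Wet (AMC III): CN(III) = 23·48/(10 + 0.13·48) = 1104/(406/25) = 13800/203 ≈ 67.980
Retention S: 1000/CN − 10 with CN=67.980 → S = 325/69 ≈ 4.710 in
Ia = 0.2S: 0.2·4.710 = 0.942 in (exactly 65/69)
P = 0.570 ≤ Ia = 0.942 in: entire storm abstracted, Q = 0.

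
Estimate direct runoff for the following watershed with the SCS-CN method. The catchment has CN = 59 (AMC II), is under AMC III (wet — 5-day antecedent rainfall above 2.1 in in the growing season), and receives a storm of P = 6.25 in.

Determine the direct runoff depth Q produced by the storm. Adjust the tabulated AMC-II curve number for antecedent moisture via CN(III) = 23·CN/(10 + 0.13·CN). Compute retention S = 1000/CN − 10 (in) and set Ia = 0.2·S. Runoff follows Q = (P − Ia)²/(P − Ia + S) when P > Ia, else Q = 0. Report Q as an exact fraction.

CN(III) from CN(II)=59: (23·59)/(10 + 0.13·59) = 135700/1767 ≈ 76.797
S = 1000/(135700/1767) − 10 = 4100/1357 in ≈ 3.021 in
Ia = 0.2·(4100/1357) = 820/1357 in ≈ 0.604 in
P − Ia = 6.250 − 0.604 = 30645/5428 ≈ 5.646 in (> 0, runoff occurs)
Runoff Q = (P−Ia)²/(P−Ia+S) = (5.646)²/(5.646+3.021) = 187823205/51072052 ≈ 3.678 in

Q = 187823205/51072052 in ≈ 3.678 in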